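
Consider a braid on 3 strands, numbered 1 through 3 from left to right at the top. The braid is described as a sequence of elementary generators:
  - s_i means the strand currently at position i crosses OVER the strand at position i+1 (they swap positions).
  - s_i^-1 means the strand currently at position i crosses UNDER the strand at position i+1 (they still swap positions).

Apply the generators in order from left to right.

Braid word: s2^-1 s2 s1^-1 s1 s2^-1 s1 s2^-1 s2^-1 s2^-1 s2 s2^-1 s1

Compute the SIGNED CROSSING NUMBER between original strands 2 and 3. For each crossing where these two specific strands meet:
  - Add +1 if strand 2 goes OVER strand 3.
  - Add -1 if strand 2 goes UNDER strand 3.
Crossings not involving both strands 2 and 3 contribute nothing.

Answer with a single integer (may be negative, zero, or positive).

Answer: -4

Derivation:
Gen 1: 2 under 3. Both 2&3? yes. Contrib: -1. Sum: -1
Gen 2: 3 over 2. Both 2&3? yes. Contrib: -1. Sum: -2
Gen 3: crossing 1x2. Both 2&3? no. Sum: -2
Gen 4: crossing 2x1. Both 2&3? no. Sum: -2
Gen 5: 2 under 3. Both 2&3? yes. Contrib: -1. Sum: -3
Gen 6: crossing 1x3. Both 2&3? no. Sum: -3
Gen 7: crossing 1x2. Both 2&3? no. Sum: -3
Gen 8: crossing 2x1. Both 2&3? no. Sum: -3
Gen 9: crossing 1x2. Both 2&3? no. Sum: -3
Gen 10: crossing 2x1. Both 2&3? no. Sum: -3
Gen 11: crossing 1x2. Both 2&3? no. Sum: -3
Gen 12: 3 over 2. Both 2&3? yes. Contrib: -1. Sum: -4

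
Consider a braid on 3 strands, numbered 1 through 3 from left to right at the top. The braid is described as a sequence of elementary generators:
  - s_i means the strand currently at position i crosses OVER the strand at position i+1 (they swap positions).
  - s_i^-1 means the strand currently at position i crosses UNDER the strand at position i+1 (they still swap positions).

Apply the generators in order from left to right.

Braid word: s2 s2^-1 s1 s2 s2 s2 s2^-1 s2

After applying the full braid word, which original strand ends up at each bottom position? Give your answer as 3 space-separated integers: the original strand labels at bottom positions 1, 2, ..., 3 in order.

Answer: 2 3 1

Derivation:
Gen 1 (s2): strand 2 crosses over strand 3. Perm now: [1 3 2]
Gen 2 (s2^-1): strand 3 crosses under strand 2. Perm now: [1 2 3]
Gen 3 (s1): strand 1 crosses over strand 2. Perm now: [2 1 3]
Gen 4 (s2): strand 1 crosses over strand 3. Perm now: [2 3 1]
Gen 5 (s2): strand 3 crosses over strand 1. Perm now: [2 1 3]
Gen 6 (s2): strand 1 crosses over strand 3. Perm now: [2 3 1]
Gen 7 (s2^-1): strand 3 crosses under strand 1. Perm now: [2 1 3]
Gen 8 (s2): strand 1 crosses over strand 3. Perm now: [2 3 1]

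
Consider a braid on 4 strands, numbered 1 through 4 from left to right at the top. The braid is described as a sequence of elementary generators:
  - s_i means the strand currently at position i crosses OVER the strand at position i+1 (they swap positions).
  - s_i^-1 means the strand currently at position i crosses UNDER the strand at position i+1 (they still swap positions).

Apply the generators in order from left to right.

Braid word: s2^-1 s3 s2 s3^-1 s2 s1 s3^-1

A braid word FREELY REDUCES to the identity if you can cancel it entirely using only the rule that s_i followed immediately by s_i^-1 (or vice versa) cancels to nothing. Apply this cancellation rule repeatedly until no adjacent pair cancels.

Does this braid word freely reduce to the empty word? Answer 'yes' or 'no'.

Answer: no

Derivation:
Gen 1 (s2^-1): push. Stack: [s2^-1]
Gen 2 (s3): push. Stack: [s2^-1 s3]
Gen 3 (s2): push. Stack: [s2^-1 s3 s2]
Gen 4 (s3^-1): push. Stack: [s2^-1 s3 s2 s3^-1]
Gen 5 (s2): push. Stack: [s2^-1 s3 s2 s3^-1 s2]
Gen 6 (s1): push. Stack: [s2^-1 s3 s2 s3^-1 s2 s1]
Gen 7 (s3^-1): push. Stack: [s2^-1 s3 s2 s3^-1 s2 s1 s3^-1]
Reduced word: s2^-1 s3 s2 s3^-1 s2 s1 s3^-1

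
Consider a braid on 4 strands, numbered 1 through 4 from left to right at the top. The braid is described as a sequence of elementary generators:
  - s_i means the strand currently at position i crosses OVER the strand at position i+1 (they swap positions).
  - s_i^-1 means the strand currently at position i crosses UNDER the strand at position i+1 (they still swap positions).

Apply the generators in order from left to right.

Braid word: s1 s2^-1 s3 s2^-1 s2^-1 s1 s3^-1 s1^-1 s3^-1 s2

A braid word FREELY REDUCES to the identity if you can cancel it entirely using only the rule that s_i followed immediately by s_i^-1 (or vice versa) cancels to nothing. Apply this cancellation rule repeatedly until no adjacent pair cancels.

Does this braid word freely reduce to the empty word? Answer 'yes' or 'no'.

Answer: no

Derivation:
Gen 1 (s1): push. Stack: [s1]
Gen 2 (s2^-1): push. Stack: [s1 s2^-1]
Gen 3 (s3): push. Stack: [s1 s2^-1 s3]
Gen 4 (s2^-1): push. Stack: [s1 s2^-1 s3 s2^-1]
Gen 5 (s2^-1): push. Stack: [s1 s2^-1 s3 s2^-1 s2^-1]
Gen 6 (s1): push. Stack: [s1 s2^-1 s3 s2^-1 s2^-1 s1]
Gen 7 (s3^-1): push. Stack: [s1 s2^-1 s3 s2^-1 s2^-1 s1 s3^-1]
Gen 8 (s1^-1): push. Stack: [s1 s2^-1 s3 s2^-1 s2^-1 s1 s3^-1 s1^-1]
Gen 9 (s3^-1): push. Stack: [s1 s2^-1 s3 s2^-1 s2^-1 s1 s3^-1 s1^-1 s3^-1]
Gen 10 (s2): push. Stack: [s1 s2^-1 s3 s2^-1 s2^-1 s1 s3^-1 s1^-1 s3^-1 s2]
Reduced word: s1 s2^-1 s3 s2^-1 s2^-1 s1 s3^-1 s1^-1 s3^-1 s2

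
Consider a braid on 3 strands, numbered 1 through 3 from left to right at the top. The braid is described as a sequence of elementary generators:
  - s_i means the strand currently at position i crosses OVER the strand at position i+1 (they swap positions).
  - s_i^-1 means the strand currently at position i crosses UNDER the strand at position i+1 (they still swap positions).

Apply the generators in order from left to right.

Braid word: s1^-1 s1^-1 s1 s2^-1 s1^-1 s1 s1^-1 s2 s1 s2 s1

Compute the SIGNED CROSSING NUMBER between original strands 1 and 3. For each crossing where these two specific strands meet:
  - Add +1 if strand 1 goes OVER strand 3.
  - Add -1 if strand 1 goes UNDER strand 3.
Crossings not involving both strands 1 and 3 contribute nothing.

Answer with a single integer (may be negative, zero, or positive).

Answer: -2

Derivation:
Gen 1: crossing 1x2. Both 1&3? no. Sum: 0
Gen 2: crossing 2x1. Both 1&3? no. Sum: 0
Gen 3: crossing 1x2. Both 1&3? no. Sum: 0
Gen 4: 1 under 3. Both 1&3? yes. Contrib: -1. Sum: -1
Gen 5: crossing 2x3. Both 1&3? no. Sum: -1
Gen 6: crossing 3x2. Both 1&3? no. Sum: -1
Gen 7: crossing 2x3. Both 1&3? no. Sum: -1
Gen 8: crossing 2x1. Both 1&3? no. Sum: -1
Gen 9: 3 over 1. Both 1&3? yes. Contrib: -1. Sum: -2
Gen 10: crossing 3x2. Both 1&3? no. Sum: -2
Gen 11: crossing 1x2. Both 1&3? no. Sum: -2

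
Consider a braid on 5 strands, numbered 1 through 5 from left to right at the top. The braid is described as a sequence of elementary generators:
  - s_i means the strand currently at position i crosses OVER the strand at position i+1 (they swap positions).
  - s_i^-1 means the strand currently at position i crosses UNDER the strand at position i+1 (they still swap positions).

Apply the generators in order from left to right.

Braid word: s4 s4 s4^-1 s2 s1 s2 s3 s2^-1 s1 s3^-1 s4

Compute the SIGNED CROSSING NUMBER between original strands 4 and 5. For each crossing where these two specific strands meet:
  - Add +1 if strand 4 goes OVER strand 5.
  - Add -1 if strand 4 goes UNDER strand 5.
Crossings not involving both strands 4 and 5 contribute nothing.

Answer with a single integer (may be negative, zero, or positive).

Gen 1: 4 over 5. Both 4&5? yes. Contrib: +1. Sum: 1
Gen 2: 5 over 4. Both 4&5? yes. Contrib: -1. Sum: 0
Gen 3: 4 under 5. Both 4&5? yes. Contrib: -1. Sum: -1
Gen 4: crossing 2x3. Both 4&5? no. Sum: -1
Gen 5: crossing 1x3. Both 4&5? no. Sum: -1
Gen 6: crossing 1x2. Both 4&5? no. Sum: -1
Gen 7: crossing 1x5. Both 4&5? no. Sum: -1
Gen 8: crossing 2x5. Both 4&5? no. Sum: -1
Gen 9: crossing 3x5. Both 4&5? no. Sum: -1
Gen 10: crossing 2x1. Both 4&5? no. Sum: -1
Gen 11: crossing 2x4. Both 4&5? no. Sum: -1

Answer: -1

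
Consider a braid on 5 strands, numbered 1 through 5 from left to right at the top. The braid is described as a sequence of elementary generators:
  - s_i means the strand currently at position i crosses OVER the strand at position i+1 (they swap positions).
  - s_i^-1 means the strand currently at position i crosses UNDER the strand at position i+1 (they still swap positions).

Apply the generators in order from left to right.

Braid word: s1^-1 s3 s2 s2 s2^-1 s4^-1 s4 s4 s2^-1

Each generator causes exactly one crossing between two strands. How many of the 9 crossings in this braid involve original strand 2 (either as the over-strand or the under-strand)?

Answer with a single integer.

Gen 1: crossing 1x2. Involves strand 2? yes. Count so far: 1
Gen 2: crossing 3x4. Involves strand 2? no. Count so far: 1
Gen 3: crossing 1x4. Involves strand 2? no. Count so far: 1
Gen 4: crossing 4x1. Involves strand 2? no. Count so far: 1
Gen 5: crossing 1x4. Involves strand 2? no. Count so far: 1
Gen 6: crossing 3x5. Involves strand 2? no. Count so far: 1
Gen 7: crossing 5x3. Involves strand 2? no. Count so far: 1
Gen 8: crossing 3x5. Involves strand 2? no. Count so far: 1
Gen 9: crossing 4x1. Involves strand 2? no. Count so far: 1

Answer: 1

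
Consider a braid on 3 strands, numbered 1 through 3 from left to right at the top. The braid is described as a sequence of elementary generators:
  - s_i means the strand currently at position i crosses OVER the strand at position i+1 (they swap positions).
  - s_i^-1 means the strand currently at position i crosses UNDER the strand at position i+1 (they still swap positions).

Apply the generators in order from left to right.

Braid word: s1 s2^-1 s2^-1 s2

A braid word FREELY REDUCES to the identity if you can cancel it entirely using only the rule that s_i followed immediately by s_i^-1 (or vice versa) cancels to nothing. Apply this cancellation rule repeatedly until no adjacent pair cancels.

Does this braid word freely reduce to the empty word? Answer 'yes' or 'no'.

Gen 1 (s1): push. Stack: [s1]
Gen 2 (s2^-1): push. Stack: [s1 s2^-1]
Gen 3 (s2^-1): push. Stack: [s1 s2^-1 s2^-1]
Gen 4 (s2): cancels prior s2^-1. Stack: [s1 s2^-1]
Reduced word: s1 s2^-1

Answer: no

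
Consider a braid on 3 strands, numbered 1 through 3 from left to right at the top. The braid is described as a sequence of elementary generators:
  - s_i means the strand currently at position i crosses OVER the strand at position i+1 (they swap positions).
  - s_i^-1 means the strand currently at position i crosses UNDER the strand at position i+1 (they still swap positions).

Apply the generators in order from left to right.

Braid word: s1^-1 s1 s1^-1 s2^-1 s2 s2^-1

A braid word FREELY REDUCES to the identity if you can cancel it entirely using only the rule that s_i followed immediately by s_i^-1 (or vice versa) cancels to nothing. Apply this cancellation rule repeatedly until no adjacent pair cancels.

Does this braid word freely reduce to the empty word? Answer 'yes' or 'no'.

Gen 1 (s1^-1): push. Stack: [s1^-1]
Gen 2 (s1): cancels prior s1^-1. Stack: []
Gen 3 (s1^-1): push. Stack: [s1^-1]
Gen 4 (s2^-1): push. Stack: [s1^-1 s2^-1]
Gen 5 (s2): cancels prior s2^-1. Stack: [s1^-1]
Gen 6 (s2^-1): push. Stack: [s1^-1 s2^-1]
Reduced word: s1^-1 s2^-1

Answer: no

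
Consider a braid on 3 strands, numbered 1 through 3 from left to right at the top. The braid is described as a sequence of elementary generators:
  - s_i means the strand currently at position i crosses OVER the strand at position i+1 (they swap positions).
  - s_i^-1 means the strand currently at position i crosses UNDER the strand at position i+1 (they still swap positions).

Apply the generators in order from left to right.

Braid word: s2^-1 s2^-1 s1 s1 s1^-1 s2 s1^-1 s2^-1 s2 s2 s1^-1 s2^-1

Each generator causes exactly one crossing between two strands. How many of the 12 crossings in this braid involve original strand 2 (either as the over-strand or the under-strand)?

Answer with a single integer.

Gen 1: crossing 2x3. Involves strand 2? yes. Count so far: 1
Gen 2: crossing 3x2. Involves strand 2? yes. Count so far: 2
Gen 3: crossing 1x2. Involves strand 2? yes. Count so far: 3
Gen 4: crossing 2x1. Involves strand 2? yes. Count so far: 4
Gen 5: crossing 1x2. Involves strand 2? yes. Count so far: 5
Gen 6: crossing 1x3. Involves strand 2? no. Count so far: 5
Gen 7: crossing 2x3. Involves strand 2? yes. Count so far: 6
Gen 8: crossing 2x1. Involves strand 2? yes. Count so far: 7
Gen 9: crossing 1x2. Involves strand 2? yes. Count so far: 8
Gen 10: crossing 2x1. Involves strand 2? yes. Count so far: 9
Gen 11: crossing 3x1. Involves strand 2? no. Count so far: 9
Gen 12: crossing 3x2. Involves strand 2? yes. Count so far: 10

Answer: 10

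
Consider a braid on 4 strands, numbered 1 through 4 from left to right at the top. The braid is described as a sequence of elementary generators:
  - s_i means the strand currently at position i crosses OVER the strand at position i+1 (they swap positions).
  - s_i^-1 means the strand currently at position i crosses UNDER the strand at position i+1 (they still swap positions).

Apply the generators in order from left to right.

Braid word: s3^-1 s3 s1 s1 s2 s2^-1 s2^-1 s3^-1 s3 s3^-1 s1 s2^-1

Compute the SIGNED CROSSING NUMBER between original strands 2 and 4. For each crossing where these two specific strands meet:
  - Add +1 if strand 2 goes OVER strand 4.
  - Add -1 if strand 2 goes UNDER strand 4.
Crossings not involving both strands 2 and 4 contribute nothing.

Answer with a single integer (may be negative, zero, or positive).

Gen 1: crossing 3x4. Both 2&4? no. Sum: 0
Gen 2: crossing 4x3. Both 2&4? no. Sum: 0
Gen 3: crossing 1x2. Both 2&4? no. Sum: 0
Gen 4: crossing 2x1. Both 2&4? no. Sum: 0
Gen 5: crossing 2x3. Both 2&4? no. Sum: 0
Gen 6: crossing 3x2. Both 2&4? no. Sum: 0
Gen 7: crossing 2x3. Both 2&4? no. Sum: 0
Gen 8: 2 under 4. Both 2&4? yes. Contrib: -1. Sum: -1
Gen 9: 4 over 2. Both 2&4? yes. Contrib: -1. Sum: -2
Gen 10: 2 under 4. Both 2&4? yes. Contrib: -1. Sum: -3
Gen 11: crossing 1x3. Both 2&4? no. Sum: -3
Gen 12: crossing 1x4. Both 2&4? no. Sum: -3

Answer: -3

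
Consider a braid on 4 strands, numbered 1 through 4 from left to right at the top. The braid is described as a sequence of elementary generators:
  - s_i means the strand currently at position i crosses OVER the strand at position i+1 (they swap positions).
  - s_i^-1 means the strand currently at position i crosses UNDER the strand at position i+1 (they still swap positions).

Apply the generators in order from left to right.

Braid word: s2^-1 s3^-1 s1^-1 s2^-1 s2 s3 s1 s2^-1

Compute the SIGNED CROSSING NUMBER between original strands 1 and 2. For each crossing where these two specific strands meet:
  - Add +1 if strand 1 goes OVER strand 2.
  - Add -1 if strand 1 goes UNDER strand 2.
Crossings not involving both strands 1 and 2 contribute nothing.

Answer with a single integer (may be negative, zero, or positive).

Answer: 0

Derivation:
Gen 1: crossing 2x3. Both 1&2? no. Sum: 0
Gen 2: crossing 2x4. Both 1&2? no. Sum: 0
Gen 3: crossing 1x3. Both 1&2? no. Sum: 0
Gen 4: crossing 1x4. Both 1&2? no. Sum: 0
Gen 5: crossing 4x1. Both 1&2? no. Sum: 0
Gen 6: crossing 4x2. Both 1&2? no. Sum: 0
Gen 7: crossing 3x1. Both 1&2? no. Sum: 0
Gen 8: crossing 3x2. Both 1&2? no. Sum: 0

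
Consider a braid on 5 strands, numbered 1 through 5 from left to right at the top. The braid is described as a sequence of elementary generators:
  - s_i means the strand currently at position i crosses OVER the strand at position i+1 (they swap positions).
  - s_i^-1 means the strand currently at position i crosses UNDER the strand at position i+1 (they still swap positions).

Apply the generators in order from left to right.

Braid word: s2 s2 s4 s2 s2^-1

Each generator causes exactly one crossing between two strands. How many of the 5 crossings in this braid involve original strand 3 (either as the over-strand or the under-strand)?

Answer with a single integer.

Answer: 4

Derivation:
Gen 1: crossing 2x3. Involves strand 3? yes. Count so far: 1
Gen 2: crossing 3x2. Involves strand 3? yes. Count so far: 2
Gen 3: crossing 4x5. Involves strand 3? no. Count so far: 2
Gen 4: crossing 2x3. Involves strand 3? yes. Count so far: 3
Gen 5: crossing 3x2. Involves strand 3? yes. Count so far: 4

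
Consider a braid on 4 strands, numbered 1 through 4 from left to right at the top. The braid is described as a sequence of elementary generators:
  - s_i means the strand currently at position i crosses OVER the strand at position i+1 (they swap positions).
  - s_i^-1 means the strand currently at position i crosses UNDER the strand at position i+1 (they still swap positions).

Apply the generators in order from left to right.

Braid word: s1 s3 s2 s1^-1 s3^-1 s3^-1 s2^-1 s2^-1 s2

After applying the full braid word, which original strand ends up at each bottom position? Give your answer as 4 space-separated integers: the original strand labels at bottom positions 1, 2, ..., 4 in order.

Answer: 4 1 2 3

Derivation:
Gen 1 (s1): strand 1 crosses over strand 2. Perm now: [2 1 3 4]
Gen 2 (s3): strand 3 crosses over strand 4. Perm now: [2 1 4 3]
Gen 3 (s2): strand 1 crosses over strand 4. Perm now: [2 4 1 3]
Gen 4 (s1^-1): strand 2 crosses under strand 4. Perm now: [4 2 1 3]
Gen 5 (s3^-1): strand 1 crosses under strand 3. Perm now: [4 2 3 1]
Gen 6 (s3^-1): strand 3 crosses under strand 1. Perm now: [4 2 1 3]
Gen 7 (s2^-1): strand 2 crosses under strand 1. Perm now: [4 1 2 3]
Gen 8 (s2^-1): strand 1 crosses under strand 2. Perm now: [4 2 1 3]
Gen 9 (s2): strand 2 crosses over strand 1. Perm now: [4 1 2 3]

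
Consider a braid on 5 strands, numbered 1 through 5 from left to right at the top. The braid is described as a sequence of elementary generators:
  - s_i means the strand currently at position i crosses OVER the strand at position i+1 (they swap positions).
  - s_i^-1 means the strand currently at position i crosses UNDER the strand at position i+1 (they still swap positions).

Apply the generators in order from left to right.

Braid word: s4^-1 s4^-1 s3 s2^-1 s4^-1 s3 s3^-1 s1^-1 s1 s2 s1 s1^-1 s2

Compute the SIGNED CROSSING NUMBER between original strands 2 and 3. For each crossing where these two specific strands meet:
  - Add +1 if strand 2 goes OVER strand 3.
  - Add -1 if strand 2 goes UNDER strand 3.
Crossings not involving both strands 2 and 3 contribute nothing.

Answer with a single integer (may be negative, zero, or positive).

Gen 1: crossing 4x5. Both 2&3? no. Sum: 0
Gen 2: crossing 5x4. Both 2&3? no. Sum: 0
Gen 3: crossing 3x4. Both 2&3? no. Sum: 0
Gen 4: crossing 2x4. Both 2&3? no. Sum: 0
Gen 5: crossing 3x5. Both 2&3? no. Sum: 0
Gen 6: crossing 2x5. Both 2&3? no. Sum: 0
Gen 7: crossing 5x2. Both 2&3? no. Sum: 0
Gen 8: crossing 1x4. Both 2&3? no. Sum: 0
Gen 9: crossing 4x1. Both 2&3? no. Sum: 0
Gen 10: crossing 4x2. Both 2&3? no. Sum: 0
Gen 11: crossing 1x2. Both 2&3? no. Sum: 0
Gen 12: crossing 2x1. Both 2&3? no. Sum: 0
Gen 13: crossing 2x4. Both 2&3? no. Sum: 0

Answer: 0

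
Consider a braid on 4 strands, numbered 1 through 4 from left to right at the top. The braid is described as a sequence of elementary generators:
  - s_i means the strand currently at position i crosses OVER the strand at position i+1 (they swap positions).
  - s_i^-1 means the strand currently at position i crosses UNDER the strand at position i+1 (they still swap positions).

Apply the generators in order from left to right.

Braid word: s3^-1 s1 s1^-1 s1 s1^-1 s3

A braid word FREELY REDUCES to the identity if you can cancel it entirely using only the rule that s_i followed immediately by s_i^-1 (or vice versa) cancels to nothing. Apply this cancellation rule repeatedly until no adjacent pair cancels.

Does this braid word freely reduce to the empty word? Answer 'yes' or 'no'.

Answer: yes

Derivation:
Gen 1 (s3^-1): push. Stack: [s3^-1]
Gen 2 (s1): push. Stack: [s3^-1 s1]
Gen 3 (s1^-1): cancels prior s1. Stack: [s3^-1]
Gen 4 (s1): push. Stack: [s3^-1 s1]
Gen 5 (s1^-1): cancels prior s1. Stack: [s3^-1]
Gen 6 (s3): cancels prior s3^-1. Stack: []
Reduced word: (empty)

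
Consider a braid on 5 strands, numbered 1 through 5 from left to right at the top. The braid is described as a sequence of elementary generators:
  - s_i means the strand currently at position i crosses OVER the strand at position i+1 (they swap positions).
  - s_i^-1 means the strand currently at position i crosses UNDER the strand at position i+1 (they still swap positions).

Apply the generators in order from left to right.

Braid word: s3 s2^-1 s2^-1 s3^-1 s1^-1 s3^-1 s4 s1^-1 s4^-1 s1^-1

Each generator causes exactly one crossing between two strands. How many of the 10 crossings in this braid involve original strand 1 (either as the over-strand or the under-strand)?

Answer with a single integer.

Answer: 3

Derivation:
Gen 1: crossing 3x4. Involves strand 1? no. Count so far: 0
Gen 2: crossing 2x4. Involves strand 1? no. Count so far: 0
Gen 3: crossing 4x2. Involves strand 1? no. Count so far: 0
Gen 4: crossing 4x3. Involves strand 1? no. Count so far: 0
Gen 5: crossing 1x2. Involves strand 1? yes. Count so far: 1
Gen 6: crossing 3x4. Involves strand 1? no. Count so far: 1
Gen 7: crossing 3x5. Involves strand 1? no. Count so far: 1
Gen 8: crossing 2x1. Involves strand 1? yes. Count so far: 2
Gen 9: crossing 5x3. Involves strand 1? no. Count so far: 2
Gen 10: crossing 1x2. Involves strand 1? yes. Count so far: 3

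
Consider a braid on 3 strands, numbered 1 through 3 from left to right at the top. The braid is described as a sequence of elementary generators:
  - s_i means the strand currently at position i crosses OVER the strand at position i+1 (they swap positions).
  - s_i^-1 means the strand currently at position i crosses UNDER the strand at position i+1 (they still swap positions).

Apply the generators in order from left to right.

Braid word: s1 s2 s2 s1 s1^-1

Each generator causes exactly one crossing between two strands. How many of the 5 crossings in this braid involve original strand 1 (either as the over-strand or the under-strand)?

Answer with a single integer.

Answer: 5

Derivation:
Gen 1: crossing 1x2. Involves strand 1? yes. Count so far: 1
Gen 2: crossing 1x3. Involves strand 1? yes. Count so far: 2
Gen 3: crossing 3x1. Involves strand 1? yes. Count so far: 3
Gen 4: crossing 2x1. Involves strand 1? yes. Count so far: 4
Gen 5: crossing 1x2. Involves strand 1? yes. Count so far: 5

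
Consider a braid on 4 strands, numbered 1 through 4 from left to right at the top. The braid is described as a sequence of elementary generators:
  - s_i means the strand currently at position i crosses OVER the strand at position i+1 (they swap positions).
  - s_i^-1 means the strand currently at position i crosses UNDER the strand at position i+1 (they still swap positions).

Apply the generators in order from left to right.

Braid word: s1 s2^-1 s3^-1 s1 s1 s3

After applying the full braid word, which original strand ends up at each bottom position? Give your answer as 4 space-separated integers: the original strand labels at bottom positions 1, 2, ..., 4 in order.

Gen 1 (s1): strand 1 crosses over strand 2. Perm now: [2 1 3 4]
Gen 2 (s2^-1): strand 1 crosses under strand 3. Perm now: [2 3 1 4]
Gen 3 (s3^-1): strand 1 crosses under strand 4. Perm now: [2 3 4 1]
Gen 4 (s1): strand 2 crosses over strand 3. Perm now: [3 2 4 1]
Gen 5 (s1): strand 3 crosses over strand 2. Perm now: [2 3 4 1]
Gen 6 (s3): strand 4 crosses over strand 1. Perm now: [2 3 1 4]

Answer: 2 3 1 4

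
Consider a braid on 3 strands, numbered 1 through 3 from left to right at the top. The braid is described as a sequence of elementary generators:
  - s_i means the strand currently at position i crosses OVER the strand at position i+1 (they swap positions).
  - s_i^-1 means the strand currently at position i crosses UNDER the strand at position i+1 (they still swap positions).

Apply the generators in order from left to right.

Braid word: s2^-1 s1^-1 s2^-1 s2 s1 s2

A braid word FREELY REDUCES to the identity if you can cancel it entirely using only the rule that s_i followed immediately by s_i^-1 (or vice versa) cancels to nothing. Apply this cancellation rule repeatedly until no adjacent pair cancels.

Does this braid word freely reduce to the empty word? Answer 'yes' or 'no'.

Gen 1 (s2^-1): push. Stack: [s2^-1]
Gen 2 (s1^-1): push. Stack: [s2^-1 s1^-1]
Gen 3 (s2^-1): push. Stack: [s2^-1 s1^-1 s2^-1]
Gen 4 (s2): cancels prior s2^-1. Stack: [s2^-1 s1^-1]
Gen 5 (s1): cancels prior s1^-1. Stack: [s2^-1]
Gen 6 (s2): cancels prior s2^-1. Stack: []
Reduced word: (empty)

Answer: yes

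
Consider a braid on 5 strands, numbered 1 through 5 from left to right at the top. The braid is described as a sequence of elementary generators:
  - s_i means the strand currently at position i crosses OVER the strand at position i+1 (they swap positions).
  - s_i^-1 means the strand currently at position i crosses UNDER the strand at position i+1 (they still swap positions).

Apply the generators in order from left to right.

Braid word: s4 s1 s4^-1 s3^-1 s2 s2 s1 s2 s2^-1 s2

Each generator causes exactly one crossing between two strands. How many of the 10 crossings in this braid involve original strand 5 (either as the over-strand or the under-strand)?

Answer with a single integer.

Gen 1: crossing 4x5. Involves strand 5? yes. Count so far: 1
Gen 2: crossing 1x2. Involves strand 5? no. Count so far: 1
Gen 3: crossing 5x4. Involves strand 5? yes. Count so far: 2
Gen 4: crossing 3x4. Involves strand 5? no. Count so far: 2
Gen 5: crossing 1x4. Involves strand 5? no. Count so far: 2
Gen 6: crossing 4x1. Involves strand 5? no. Count so far: 2
Gen 7: crossing 2x1. Involves strand 5? no. Count so far: 2
Gen 8: crossing 2x4. Involves strand 5? no. Count so far: 2
Gen 9: crossing 4x2. Involves strand 5? no. Count so far: 2
Gen 10: crossing 2x4. Involves strand 5? no. Count so far: 2

Answer: 2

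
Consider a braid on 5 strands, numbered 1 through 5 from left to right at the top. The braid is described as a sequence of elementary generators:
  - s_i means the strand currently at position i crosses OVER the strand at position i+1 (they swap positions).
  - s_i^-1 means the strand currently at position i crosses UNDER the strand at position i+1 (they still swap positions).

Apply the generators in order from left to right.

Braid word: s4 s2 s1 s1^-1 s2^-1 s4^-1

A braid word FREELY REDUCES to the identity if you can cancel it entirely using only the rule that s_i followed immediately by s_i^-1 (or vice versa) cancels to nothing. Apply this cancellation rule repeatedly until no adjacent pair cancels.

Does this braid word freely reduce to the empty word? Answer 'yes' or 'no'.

Gen 1 (s4): push. Stack: [s4]
Gen 2 (s2): push. Stack: [s4 s2]
Gen 3 (s1): push. Stack: [s4 s2 s1]
Gen 4 (s1^-1): cancels prior s1. Stack: [s4 s2]
Gen 5 (s2^-1): cancels prior s2. Stack: [s4]
Gen 6 (s4^-1): cancels prior s4. Stack: []
Reduced word: (empty)

Answer: yes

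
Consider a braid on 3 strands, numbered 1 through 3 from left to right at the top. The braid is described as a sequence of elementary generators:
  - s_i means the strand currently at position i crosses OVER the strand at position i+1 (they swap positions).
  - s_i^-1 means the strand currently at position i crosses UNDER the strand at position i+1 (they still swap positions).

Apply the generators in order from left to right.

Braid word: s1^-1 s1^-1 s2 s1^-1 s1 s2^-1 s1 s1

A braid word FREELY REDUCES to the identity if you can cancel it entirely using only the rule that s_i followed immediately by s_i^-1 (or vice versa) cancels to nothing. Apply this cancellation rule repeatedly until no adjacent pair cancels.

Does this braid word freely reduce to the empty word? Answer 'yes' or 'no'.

Gen 1 (s1^-1): push. Stack: [s1^-1]
Gen 2 (s1^-1): push. Stack: [s1^-1 s1^-1]
Gen 3 (s2): push. Stack: [s1^-1 s1^-1 s2]
Gen 4 (s1^-1): push. Stack: [s1^-1 s1^-1 s2 s1^-1]
Gen 5 (s1): cancels prior s1^-1. Stack: [s1^-1 s1^-1 s2]
Gen 6 (s2^-1): cancels prior s2. Stack: [s1^-1 s1^-1]
Gen 7 (s1): cancels prior s1^-1. Stack: [s1^-1]
Gen 8 (s1): cancels prior s1^-1. Stack: []
Reduced word: (empty)

Answer: yes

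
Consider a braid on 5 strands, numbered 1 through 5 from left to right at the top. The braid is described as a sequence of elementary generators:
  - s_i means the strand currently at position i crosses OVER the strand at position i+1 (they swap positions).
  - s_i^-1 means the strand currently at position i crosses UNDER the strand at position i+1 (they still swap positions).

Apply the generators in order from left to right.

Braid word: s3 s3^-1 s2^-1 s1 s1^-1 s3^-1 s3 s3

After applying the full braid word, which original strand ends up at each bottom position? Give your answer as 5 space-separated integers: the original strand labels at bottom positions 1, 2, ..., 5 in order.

Gen 1 (s3): strand 3 crosses over strand 4. Perm now: [1 2 4 3 5]
Gen 2 (s3^-1): strand 4 crosses under strand 3. Perm now: [1 2 3 4 5]
Gen 3 (s2^-1): strand 2 crosses under strand 3. Perm now: [1 3 2 4 5]
Gen 4 (s1): strand 1 crosses over strand 3. Perm now: [3 1 2 4 5]
Gen 5 (s1^-1): strand 3 crosses under strand 1. Perm now: [1 3 2 4 5]
Gen 6 (s3^-1): strand 2 crosses under strand 4. Perm now: [1 3 4 2 5]
Gen 7 (s3): strand 4 crosses over strand 2. Perm now: [1 3 2 4 5]
Gen 8 (s3): strand 2 crosses over strand 4. Perm now: [1 3 4 2 5]

Answer: 1 3 4 2 5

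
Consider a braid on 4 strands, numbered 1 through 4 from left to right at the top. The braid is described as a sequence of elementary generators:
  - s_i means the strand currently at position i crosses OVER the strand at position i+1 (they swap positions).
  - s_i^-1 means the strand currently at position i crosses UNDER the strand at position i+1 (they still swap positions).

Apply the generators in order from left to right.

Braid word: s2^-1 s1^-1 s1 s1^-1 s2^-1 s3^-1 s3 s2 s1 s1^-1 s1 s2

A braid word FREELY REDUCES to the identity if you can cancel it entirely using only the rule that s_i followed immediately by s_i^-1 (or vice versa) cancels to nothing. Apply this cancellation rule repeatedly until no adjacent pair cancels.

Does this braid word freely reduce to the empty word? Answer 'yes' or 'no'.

Answer: yes

Derivation:
Gen 1 (s2^-1): push. Stack: [s2^-1]
Gen 2 (s1^-1): push. Stack: [s2^-1 s1^-1]
Gen 3 (s1): cancels prior s1^-1. Stack: [s2^-1]
Gen 4 (s1^-1): push. Stack: [s2^-1 s1^-1]
Gen 5 (s2^-1): push. Stack: [s2^-1 s1^-1 s2^-1]
Gen 6 (s3^-1): push. Stack: [s2^-1 s1^-1 s2^-1 s3^-1]
Gen 7 (s3): cancels prior s3^-1. Stack: [s2^-1 s1^-1 s2^-1]
Gen 8 (s2): cancels prior s2^-1. Stack: [s2^-1 s1^-1]
Gen 9 (s1): cancels prior s1^-1. Stack: [s2^-1]
Gen 10 (s1^-1): push. Stack: [s2^-1 s1^-1]
Gen 11 (s1): cancels prior s1^-1. Stack: [s2^-1]
Gen 12 (s2): cancels prior s2^-1. Stack: []
Reduced word: (empty)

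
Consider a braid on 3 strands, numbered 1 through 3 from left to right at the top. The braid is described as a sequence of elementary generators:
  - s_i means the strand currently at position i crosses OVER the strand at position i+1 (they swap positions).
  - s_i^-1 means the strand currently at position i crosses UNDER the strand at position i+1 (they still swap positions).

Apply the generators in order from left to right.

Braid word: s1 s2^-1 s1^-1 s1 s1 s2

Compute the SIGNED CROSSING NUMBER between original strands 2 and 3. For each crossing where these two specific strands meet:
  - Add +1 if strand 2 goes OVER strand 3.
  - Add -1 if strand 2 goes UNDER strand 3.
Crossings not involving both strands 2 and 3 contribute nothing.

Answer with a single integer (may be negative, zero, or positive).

Answer: -1

Derivation:
Gen 1: crossing 1x2. Both 2&3? no. Sum: 0
Gen 2: crossing 1x3. Both 2&3? no. Sum: 0
Gen 3: 2 under 3. Both 2&3? yes. Contrib: -1. Sum: -1
Gen 4: 3 over 2. Both 2&3? yes. Contrib: -1. Sum: -2
Gen 5: 2 over 3. Both 2&3? yes. Contrib: +1. Sum: -1
Gen 6: crossing 2x1. Both 2&3? no. Sum: -1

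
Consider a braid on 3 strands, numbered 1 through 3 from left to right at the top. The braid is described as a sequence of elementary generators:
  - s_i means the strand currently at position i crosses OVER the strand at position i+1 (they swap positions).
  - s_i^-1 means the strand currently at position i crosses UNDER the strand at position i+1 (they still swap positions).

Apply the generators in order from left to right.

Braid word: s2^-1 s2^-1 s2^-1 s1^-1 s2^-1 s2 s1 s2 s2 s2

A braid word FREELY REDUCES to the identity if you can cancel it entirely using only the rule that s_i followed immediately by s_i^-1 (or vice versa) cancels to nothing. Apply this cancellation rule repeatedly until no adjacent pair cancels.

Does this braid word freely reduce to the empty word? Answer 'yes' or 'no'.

Answer: yes

Derivation:
Gen 1 (s2^-1): push. Stack: [s2^-1]
Gen 2 (s2^-1): push. Stack: [s2^-1 s2^-1]
Gen 3 (s2^-1): push. Stack: [s2^-1 s2^-1 s2^-1]
Gen 4 (s1^-1): push. Stack: [s2^-1 s2^-1 s2^-1 s1^-1]
Gen 5 (s2^-1): push. Stack: [s2^-1 s2^-1 s2^-1 s1^-1 s2^-1]
Gen 6 (s2): cancels prior s2^-1. Stack: [s2^-1 s2^-1 s2^-1 s1^-1]
Gen 7 (s1): cancels prior s1^-1. Stack: [s2^-1 s2^-1 s2^-1]
Gen 8 (s2): cancels prior s2^-1. Stack: [s2^-1 s2^-1]
Gen 9 (s2): cancels prior s2^-1. Stack: [s2^-1]
Gen 10 (s2): cancels prior s2^-1. Stack: []
Reduced word: (empty)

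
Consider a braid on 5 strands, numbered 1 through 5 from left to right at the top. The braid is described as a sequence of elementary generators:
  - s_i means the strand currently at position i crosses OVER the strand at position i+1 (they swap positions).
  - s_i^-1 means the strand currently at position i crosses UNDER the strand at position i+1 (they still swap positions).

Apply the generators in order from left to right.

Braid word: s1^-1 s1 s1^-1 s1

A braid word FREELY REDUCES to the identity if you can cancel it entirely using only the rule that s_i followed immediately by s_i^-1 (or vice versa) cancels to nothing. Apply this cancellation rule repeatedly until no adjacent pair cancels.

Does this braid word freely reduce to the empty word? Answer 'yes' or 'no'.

Answer: yes

Derivation:
Gen 1 (s1^-1): push. Stack: [s1^-1]
Gen 2 (s1): cancels prior s1^-1. Stack: []
Gen 3 (s1^-1): push. Stack: [s1^-1]
Gen 4 (s1): cancels prior s1^-1. Stack: []
Reduced word: (empty)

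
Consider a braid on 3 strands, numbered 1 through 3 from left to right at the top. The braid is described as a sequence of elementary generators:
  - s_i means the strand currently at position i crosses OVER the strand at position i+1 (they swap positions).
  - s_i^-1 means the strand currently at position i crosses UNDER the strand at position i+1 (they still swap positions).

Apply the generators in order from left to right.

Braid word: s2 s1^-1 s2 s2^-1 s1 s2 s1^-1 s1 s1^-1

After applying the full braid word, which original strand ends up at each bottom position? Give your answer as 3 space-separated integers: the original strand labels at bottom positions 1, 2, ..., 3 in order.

Answer: 2 1 3

Derivation:
Gen 1 (s2): strand 2 crosses over strand 3. Perm now: [1 3 2]
Gen 2 (s1^-1): strand 1 crosses under strand 3. Perm now: [3 1 2]
Gen 3 (s2): strand 1 crosses over strand 2. Perm now: [3 2 1]
Gen 4 (s2^-1): strand 2 crosses under strand 1. Perm now: [3 1 2]
Gen 5 (s1): strand 3 crosses over strand 1. Perm now: [1 3 2]
Gen 6 (s2): strand 3 crosses over strand 2. Perm now: [1 2 3]
Gen 7 (s1^-1): strand 1 crosses under strand 2. Perm now: [2 1 3]
Gen 8 (s1): strand 2 crosses over strand 1. Perm now: [1 2 3]
Gen 9 (s1^-1): strand 1 crosses under strand 2. Perm now: [2 1 3]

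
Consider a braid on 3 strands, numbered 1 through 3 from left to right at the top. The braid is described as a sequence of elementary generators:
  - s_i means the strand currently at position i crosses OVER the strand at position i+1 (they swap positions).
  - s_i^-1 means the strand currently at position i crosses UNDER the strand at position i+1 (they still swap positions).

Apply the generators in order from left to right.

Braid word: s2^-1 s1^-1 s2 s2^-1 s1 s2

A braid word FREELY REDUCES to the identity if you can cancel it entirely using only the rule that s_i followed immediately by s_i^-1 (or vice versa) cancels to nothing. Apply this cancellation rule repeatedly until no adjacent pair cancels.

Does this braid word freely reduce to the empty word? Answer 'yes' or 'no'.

Answer: yes

Derivation:
Gen 1 (s2^-1): push. Stack: [s2^-1]
Gen 2 (s1^-1): push. Stack: [s2^-1 s1^-1]
Gen 3 (s2): push. Stack: [s2^-1 s1^-1 s2]
Gen 4 (s2^-1): cancels prior s2. Stack: [s2^-1 s1^-1]
Gen 5 (s1): cancels prior s1^-1. Stack: [s2^-1]
Gen 6 (s2): cancels prior s2^-1. Stack: []
Reduced word: (empty)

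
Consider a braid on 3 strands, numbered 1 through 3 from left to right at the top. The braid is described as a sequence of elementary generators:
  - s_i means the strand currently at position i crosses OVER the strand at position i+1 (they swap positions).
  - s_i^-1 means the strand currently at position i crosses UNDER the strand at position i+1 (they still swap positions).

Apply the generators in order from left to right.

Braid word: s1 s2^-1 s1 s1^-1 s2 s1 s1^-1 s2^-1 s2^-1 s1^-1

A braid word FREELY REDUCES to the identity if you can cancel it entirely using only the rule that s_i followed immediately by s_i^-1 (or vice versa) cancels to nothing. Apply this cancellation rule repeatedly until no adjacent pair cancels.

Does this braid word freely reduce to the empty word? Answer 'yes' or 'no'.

Gen 1 (s1): push. Stack: [s1]
Gen 2 (s2^-1): push. Stack: [s1 s2^-1]
Gen 3 (s1): push. Stack: [s1 s2^-1 s1]
Gen 4 (s1^-1): cancels prior s1. Stack: [s1 s2^-1]
Gen 5 (s2): cancels prior s2^-1. Stack: [s1]
Gen 6 (s1): push. Stack: [s1 s1]
Gen 7 (s1^-1): cancels prior s1. Stack: [s1]
Gen 8 (s2^-1): push. Stack: [s1 s2^-1]
Gen 9 (s2^-1): push. Stack: [s1 s2^-1 s2^-1]
Gen 10 (s1^-1): push. Stack: [s1 s2^-1 s2^-1 s1^-1]
Reduced word: s1 s2^-1 s2^-1 s1^-1

Answer: no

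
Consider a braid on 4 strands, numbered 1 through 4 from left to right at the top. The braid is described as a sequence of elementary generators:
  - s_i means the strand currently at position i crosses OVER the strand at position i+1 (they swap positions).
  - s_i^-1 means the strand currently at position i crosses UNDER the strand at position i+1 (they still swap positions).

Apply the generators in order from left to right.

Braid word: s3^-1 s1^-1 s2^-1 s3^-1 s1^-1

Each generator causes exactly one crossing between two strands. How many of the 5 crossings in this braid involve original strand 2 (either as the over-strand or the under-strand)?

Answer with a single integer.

Answer: 2

Derivation:
Gen 1: crossing 3x4. Involves strand 2? no. Count so far: 0
Gen 2: crossing 1x2. Involves strand 2? yes. Count so far: 1
Gen 3: crossing 1x4. Involves strand 2? no. Count so far: 1
Gen 4: crossing 1x3. Involves strand 2? no. Count so far: 1
Gen 5: crossing 2x4. Involves strand 2? yes. Count so far: 2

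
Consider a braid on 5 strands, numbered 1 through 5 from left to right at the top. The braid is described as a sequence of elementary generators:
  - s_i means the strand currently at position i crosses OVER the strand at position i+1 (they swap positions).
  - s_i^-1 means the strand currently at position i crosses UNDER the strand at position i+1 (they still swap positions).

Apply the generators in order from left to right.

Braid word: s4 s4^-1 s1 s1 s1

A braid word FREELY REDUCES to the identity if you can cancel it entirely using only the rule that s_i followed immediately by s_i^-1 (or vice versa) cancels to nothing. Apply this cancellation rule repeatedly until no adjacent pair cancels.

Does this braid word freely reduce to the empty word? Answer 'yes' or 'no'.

Answer: no

Derivation:
Gen 1 (s4): push. Stack: [s4]
Gen 2 (s4^-1): cancels prior s4. Stack: []
Gen 3 (s1): push. Stack: [s1]
Gen 4 (s1): push. Stack: [s1 s1]
Gen 5 (s1): push. Stack: [s1 s1 s1]
Reduced word: s1 s1 s1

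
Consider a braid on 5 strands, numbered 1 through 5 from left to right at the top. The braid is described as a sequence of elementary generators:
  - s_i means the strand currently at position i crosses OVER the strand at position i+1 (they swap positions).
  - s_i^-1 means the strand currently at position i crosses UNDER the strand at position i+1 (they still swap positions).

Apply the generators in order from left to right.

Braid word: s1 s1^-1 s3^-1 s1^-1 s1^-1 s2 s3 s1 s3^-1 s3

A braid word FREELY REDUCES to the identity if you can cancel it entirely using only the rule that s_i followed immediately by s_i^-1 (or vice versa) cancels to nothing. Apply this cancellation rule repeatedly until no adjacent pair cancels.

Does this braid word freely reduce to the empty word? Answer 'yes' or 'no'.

Gen 1 (s1): push. Stack: [s1]
Gen 2 (s1^-1): cancels prior s1. Stack: []
Gen 3 (s3^-1): push. Stack: [s3^-1]
Gen 4 (s1^-1): push. Stack: [s3^-1 s1^-1]
Gen 5 (s1^-1): push. Stack: [s3^-1 s1^-1 s1^-1]
Gen 6 (s2): push. Stack: [s3^-1 s1^-1 s1^-1 s2]
Gen 7 (s3): push. Stack: [s3^-1 s1^-1 s1^-1 s2 s3]
Gen 8 (s1): push. Stack: [s3^-1 s1^-1 s1^-1 s2 s3 s1]
Gen 9 (s3^-1): push. Stack: [s3^-1 s1^-1 s1^-1 s2 s3 s1 s3^-1]
Gen 10 (s3): cancels prior s3^-1. Stack: [s3^-1 s1^-1 s1^-1 s2 s3 s1]
Reduced word: s3^-1 s1^-1 s1^-1 s2 s3 s1

Answer: no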